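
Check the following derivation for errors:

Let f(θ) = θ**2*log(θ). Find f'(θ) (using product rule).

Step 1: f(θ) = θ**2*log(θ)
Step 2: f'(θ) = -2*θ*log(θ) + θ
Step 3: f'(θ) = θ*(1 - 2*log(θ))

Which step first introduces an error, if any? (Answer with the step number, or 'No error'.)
Step 2

Step 2 is incorrect due to a sign flip.
The step shows: -2*θ*log(θ) + θ
The correct value should be: 2*θ*log(θ) + θ

Explanation: The sign of one term was flipped: the term 2*θ*log(θ) was incorrectly written as -2*θ*log(θ)
The later steps are derived from this incorrect expression, so the error originates in Step 2.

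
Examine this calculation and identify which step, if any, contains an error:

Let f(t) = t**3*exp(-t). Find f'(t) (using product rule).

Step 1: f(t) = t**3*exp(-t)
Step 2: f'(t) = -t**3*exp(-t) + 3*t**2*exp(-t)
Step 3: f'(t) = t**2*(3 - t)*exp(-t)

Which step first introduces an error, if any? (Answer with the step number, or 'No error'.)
No error

All steps in this derivation are correct.
The final answer f'(t) = t**2*(3 - t)*exp(-t) is valid.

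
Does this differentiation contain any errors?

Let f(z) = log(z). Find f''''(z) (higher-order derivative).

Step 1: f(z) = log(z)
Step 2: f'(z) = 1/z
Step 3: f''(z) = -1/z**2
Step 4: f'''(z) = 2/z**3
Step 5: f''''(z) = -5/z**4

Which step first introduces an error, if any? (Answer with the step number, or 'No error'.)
Step 5

Step 5 is incorrect due to a wrong coefficient.
The step shows: -5/z**4
The correct value should be: -6/z**4

Explanation: The coefficient -6 was incorrectly written as -5: the term -6/z**4 was incorrectly written as -5/z**4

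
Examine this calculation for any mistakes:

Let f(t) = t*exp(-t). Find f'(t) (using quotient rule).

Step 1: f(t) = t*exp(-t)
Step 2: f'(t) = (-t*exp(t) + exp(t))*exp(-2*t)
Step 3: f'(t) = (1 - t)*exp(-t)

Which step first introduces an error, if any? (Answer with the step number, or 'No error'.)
No error

All steps in this derivation are correct.
The final answer f'(t) = (1 - t)*exp(-t) is valid.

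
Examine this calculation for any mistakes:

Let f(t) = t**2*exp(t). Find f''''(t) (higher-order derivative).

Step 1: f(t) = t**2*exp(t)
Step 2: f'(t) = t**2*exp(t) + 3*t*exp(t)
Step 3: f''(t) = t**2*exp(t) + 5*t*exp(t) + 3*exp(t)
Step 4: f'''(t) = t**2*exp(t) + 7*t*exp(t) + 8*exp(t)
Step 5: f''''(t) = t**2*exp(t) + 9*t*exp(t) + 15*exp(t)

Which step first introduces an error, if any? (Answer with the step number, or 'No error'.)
Step 2

Step 2 is incorrect due to a wrong coefficient.
The step shows: t**2*exp(t) + 3*t*exp(t)
The correct value should be: t**2*exp(t) + 2*t*exp(t)

Explanation: The coefficient 2 was incorrectly written as 3: the term 2*t*exp(t) was incorrectly written as 3*t*exp(t)
The later steps are derived from this incorrect expression, so the error originates in Step 2.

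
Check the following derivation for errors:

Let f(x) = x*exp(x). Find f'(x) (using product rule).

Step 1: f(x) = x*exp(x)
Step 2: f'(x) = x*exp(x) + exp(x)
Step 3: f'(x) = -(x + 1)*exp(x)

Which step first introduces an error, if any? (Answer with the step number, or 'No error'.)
Step 3

Step 3 is incorrect due to a sign flip.
The step shows: -(x + 1)*exp(x)
The correct value should be: (x + 1)*exp(x)

Explanation: The sign of the whole expression was flipped: the term (x + 1)*exp(x) was incorrectly written as -(x + 1)*exp(x)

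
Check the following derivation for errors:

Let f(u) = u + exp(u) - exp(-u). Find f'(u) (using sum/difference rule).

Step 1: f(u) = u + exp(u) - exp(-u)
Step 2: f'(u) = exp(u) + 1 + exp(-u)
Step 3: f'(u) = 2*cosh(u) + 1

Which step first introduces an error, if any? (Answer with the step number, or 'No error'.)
No error

All steps in this derivation are correct.
The final answer f'(u) = 2*cosh(u) + 1 is valid.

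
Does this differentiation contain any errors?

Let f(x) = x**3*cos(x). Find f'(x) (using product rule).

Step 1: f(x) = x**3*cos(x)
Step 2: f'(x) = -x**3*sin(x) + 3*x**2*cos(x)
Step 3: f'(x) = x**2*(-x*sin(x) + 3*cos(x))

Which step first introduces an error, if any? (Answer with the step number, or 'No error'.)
No error

All steps in this derivation are correct.
The final answer f'(x) = x**2*(-x*sin(x) + 3*cos(x)) is valid.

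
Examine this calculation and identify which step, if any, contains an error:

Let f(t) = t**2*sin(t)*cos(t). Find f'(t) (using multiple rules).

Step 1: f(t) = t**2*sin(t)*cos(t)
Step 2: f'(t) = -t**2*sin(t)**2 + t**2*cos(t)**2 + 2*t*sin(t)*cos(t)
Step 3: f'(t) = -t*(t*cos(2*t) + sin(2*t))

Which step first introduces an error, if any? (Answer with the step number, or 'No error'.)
Step 3

Step 3 is incorrect due to a sign flip.
The step shows: -t*(t*cos(2*t) + sin(2*t))
The correct value should be: t*(t*cos(2*t) + sin(2*t))

Explanation: The sign of the whole expression was flipped: the term t*(t*cos(2*t) + sin(2*t)) was incorrectly written as -t*(t*cos(2*t) + sin(2*t))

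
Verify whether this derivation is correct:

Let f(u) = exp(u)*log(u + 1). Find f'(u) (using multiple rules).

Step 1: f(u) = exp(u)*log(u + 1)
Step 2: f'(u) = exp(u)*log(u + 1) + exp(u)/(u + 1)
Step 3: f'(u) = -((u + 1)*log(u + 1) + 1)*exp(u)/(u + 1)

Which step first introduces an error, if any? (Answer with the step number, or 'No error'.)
Step 3

Step 3 is incorrect due to a sign flip.
The step shows: -((u + 1)*log(u + 1) + 1)*exp(u)/(u + 1)
The correct value should be: ((u + 1)*log(u + 1) + 1)*exp(u)/(u + 1)

Explanation: The sign of the whole expression was flipped: the term ((u + 1)*log(u + 1) + 1)*exp(u)/(u + 1) was incorrectly written as -((u + 1)*log(u + 1) + 1)*exp(u)/(u + 1)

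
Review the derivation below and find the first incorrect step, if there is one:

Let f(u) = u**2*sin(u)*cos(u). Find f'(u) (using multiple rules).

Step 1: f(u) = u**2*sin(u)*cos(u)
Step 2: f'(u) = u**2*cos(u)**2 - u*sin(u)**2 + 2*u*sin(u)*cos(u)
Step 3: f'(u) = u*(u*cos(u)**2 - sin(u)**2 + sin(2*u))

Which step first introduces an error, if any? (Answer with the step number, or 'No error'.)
Step 2

Step 2 is incorrect due to a wrong exponent.
The step shows: u**2*cos(u)**2 - u*sin(u)**2 + 2*u*sin(u)*cos(u)
The correct value should be: -u**2*sin(u)**2 + u**2*cos(u)**2 + 2*u*sin(u)*cos(u)

Explanation: The exponent 2 on u was incorrectly written as 1: the term -u**2*sin(u)**2 was incorrectly written as -u*sin(u)**2
The later steps are derived from this incorrect expression, so the error originates in Step 2.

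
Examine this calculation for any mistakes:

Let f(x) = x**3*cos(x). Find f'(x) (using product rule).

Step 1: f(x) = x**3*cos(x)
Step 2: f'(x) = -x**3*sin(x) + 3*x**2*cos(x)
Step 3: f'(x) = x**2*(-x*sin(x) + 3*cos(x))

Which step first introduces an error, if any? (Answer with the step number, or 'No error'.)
No error

All steps in this derivation are correct.
The final answer f'(x) = x**2*(-x*sin(x) + 3*cos(x)) is valid.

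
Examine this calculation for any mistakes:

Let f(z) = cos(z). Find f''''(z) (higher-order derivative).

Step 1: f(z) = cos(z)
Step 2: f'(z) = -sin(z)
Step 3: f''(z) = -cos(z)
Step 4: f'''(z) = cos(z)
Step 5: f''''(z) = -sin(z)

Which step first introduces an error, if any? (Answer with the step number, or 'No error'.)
Step 4

Step 4 is incorrect due to a wrong trig function.
The step shows: cos(z)
The correct value should be: sin(z)

Explanation: sin(z) was incorrectly written as cos(z): the term sin(z) was incorrectly written as cos(z)
The later steps are derived from this incorrect expression, so the error originates in Step 4.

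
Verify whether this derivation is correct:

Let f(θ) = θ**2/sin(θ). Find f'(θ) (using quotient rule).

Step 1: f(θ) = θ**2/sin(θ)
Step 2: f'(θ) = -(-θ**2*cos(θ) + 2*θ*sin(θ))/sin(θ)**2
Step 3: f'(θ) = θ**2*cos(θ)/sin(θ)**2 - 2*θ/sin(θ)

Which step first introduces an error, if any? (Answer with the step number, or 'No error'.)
Step 2

Step 2 is incorrect due to a sign flip.
The step shows: -(-θ**2*cos(θ) + 2*θ*sin(θ))/sin(θ)**2
The correct value should be: (-θ**2*cos(θ) + 2*θ*sin(θ))/sin(θ)**2

Explanation: The sign of the whole expression was flipped: the term (-θ**2*cos(θ) + 2*θ*sin(θ))/sin(θ)**2 was incorrectly written as -(-θ**2*cos(θ) + 2*θ*sin(θ))/sin(θ)**2
The later steps are derived from this incorrect expression, so the error originates in Step 2.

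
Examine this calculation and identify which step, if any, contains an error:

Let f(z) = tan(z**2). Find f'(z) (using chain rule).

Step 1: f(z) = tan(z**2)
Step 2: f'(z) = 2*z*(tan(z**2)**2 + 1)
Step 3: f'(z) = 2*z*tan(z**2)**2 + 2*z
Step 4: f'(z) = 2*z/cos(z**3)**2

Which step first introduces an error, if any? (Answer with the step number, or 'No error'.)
Step 4

Step 4 is incorrect due to a wrong exponent.
The step shows: 2*z/cos(z**3)**2
The correct value should be: 2*z/cos(z**2)**2

Explanation: The exponent 2 on z was incorrectly written as 3: the term 2*z/cos(z**2)**2 was incorrectly written as 2*z/cos(z**3)**2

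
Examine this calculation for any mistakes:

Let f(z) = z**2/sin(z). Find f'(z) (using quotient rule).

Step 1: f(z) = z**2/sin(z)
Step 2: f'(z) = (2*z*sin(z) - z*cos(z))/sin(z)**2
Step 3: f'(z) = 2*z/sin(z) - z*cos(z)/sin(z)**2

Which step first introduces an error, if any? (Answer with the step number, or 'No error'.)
Step 2

Step 2 is incorrect due to a wrong exponent.
The step shows: (2*z*sin(z) - z*cos(z))/sin(z)**2
The correct value should be: (-z**2*cos(z) + 2*z*sin(z))/sin(z)**2

Explanation: The exponent 2 on z was incorrectly written as 1: the term (-z**2*cos(z) + 2*z*sin(z))/sin(z)**2 was incorrectly written as (2*z*sin(z) - z*cos(z))/sin(z)**2
The later steps are derived from this incorrect expression, so the error originates in Step 2.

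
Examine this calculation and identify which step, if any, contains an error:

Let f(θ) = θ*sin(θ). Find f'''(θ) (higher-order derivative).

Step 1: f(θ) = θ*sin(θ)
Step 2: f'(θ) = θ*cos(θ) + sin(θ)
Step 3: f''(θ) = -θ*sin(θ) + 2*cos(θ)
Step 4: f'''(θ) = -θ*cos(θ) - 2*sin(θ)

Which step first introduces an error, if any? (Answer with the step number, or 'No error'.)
Step 4

Step 4 is incorrect due to a wrong coefficient.
The step shows: -θ*cos(θ) - 2*sin(θ)
The correct value should be: -θ*cos(θ) - 3*sin(θ)

Explanation: The coefficient -3 was incorrectly written as -2: the term -3*sin(θ) was incorrectly written as -2*sin(θ)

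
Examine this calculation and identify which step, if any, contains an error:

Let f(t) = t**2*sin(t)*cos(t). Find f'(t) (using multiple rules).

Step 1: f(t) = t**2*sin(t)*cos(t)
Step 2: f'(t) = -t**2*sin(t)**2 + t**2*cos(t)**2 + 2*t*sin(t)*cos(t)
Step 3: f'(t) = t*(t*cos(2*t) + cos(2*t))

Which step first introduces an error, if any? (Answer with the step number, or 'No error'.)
Step 3

Step 3 is incorrect due to a wrong trig function.
The step shows: t*(t*cos(2*t) + cos(2*t))
The correct value should be: t*(t*cos(2*t) + sin(2*t))

Explanation: sin(2*t) was incorrectly written as cos(2*t): the term t*(t*cos(2*t) + sin(2*t)) was incorrectly written as t*(t*cos(2*t) + cos(2*t))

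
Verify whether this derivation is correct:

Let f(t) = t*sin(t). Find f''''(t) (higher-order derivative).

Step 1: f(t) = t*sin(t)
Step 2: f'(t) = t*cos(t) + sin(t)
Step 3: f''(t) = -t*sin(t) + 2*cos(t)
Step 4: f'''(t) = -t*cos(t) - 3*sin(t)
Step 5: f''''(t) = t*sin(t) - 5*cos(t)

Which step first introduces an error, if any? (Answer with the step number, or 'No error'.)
Step 5

Step 5 is incorrect due to a wrong coefficient.
The step shows: t*sin(t) - 5*cos(t)
The correct value should be: t*sin(t) - 4*cos(t)

Explanation: The coefficient -4 was incorrectly written as -5: the term -4*cos(t) was incorrectly written as -5*cos(t)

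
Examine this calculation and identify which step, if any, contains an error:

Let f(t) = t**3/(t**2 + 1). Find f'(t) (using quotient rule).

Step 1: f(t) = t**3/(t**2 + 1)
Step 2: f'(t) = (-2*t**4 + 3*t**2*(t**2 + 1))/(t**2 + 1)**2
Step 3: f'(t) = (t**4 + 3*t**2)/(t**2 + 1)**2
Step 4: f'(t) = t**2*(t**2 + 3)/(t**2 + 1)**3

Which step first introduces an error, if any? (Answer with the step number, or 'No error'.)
Step 4

Step 4 is incorrect due to a wrong exponent.
The step shows: t**2*(t**2 + 3)/(t**2 + 1)**3
The correct value should be: t**2*(t**2 + 3)/(t**2 + 1)**2

Explanation: The exponent -2 on t**2 + 1 was incorrectly written as -3: the term t**2*(t**2 + 3)/(t**2 + 1)**2 was incorrectly written as t**2*(t**2 + 3)/(t**2 + 1)**3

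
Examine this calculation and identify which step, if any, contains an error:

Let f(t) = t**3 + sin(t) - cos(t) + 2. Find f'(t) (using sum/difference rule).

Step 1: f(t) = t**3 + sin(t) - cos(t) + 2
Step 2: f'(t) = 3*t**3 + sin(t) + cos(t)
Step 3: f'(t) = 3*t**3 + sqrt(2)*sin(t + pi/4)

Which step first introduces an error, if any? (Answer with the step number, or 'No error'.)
Step 2

Step 2 is incorrect due to a wrong exponent.
The step shows: 3*t**3 + sin(t) + cos(t)
The correct value should be: 3*t**2 + sin(t) + cos(t)

Explanation: The exponent 2 on t was incorrectly written as 3: the term 3*t**2 was incorrectly written as 3*t**3
The later steps are derived from this incorrect expression, so the error originates in Step 2.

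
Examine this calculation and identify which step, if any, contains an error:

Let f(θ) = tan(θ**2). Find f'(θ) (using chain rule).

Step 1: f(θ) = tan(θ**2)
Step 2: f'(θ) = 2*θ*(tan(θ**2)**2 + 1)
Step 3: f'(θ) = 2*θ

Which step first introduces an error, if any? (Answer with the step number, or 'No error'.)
Step 3

Step 3 is incorrect due to a dropped term.
The step shows: 2*θ
The correct value should be: 2*θ*tan(θ**2)**2 + 2*θ

Explanation: A term was dropped: the term 2*θ*tan(θ**2)**2 was incorrectly omitted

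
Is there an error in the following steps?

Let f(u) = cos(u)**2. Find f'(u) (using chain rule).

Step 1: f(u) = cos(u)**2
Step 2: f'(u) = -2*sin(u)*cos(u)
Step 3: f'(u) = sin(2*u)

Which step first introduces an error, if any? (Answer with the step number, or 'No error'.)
Step 3

Step 3 is incorrect due to a sign flip.
The step shows: sin(2*u)
The correct value should be: -sin(2*u)

Explanation: The sign of the whole expression was flipped: the term -sin(2*u) was incorrectly written as sin(2*u)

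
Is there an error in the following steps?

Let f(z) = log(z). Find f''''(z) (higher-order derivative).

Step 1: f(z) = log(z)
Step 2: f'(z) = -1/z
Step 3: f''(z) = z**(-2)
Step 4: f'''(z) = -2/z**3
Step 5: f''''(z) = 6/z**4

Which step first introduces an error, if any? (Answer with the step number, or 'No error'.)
Step 2

Step 2 is incorrect due to a sign flip.
The step shows: -1/z
The correct value should be: 1/z

Explanation: The sign of the whole expression was flipped: the term 1/z was incorrectly written as -1/z
The later steps are derived from this incorrect expression, so the error originates in Step 2.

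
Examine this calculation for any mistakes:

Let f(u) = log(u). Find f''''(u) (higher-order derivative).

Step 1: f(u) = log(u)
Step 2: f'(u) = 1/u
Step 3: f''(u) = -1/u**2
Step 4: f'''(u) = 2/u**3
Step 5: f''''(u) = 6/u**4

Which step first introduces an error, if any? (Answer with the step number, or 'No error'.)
Step 5

Step 5 is incorrect due to a sign flip.
The step shows: 6/u**4
The correct value should be: -6/u**4

Explanation: The sign of the whole expression was flipped: the term -6/u**4 was incorrectly written as 6/u**4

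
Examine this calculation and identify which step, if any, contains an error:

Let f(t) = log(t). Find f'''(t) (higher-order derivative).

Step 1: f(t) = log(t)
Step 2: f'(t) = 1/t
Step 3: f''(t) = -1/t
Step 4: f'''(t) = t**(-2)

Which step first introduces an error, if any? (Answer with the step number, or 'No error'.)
Step 3

Step 3 is incorrect due to a wrong exponent.
The step shows: -1/t
The correct value should be: -1/t**2

Explanation: The exponent -2 on t was incorrectly written as -1: the term -1/t**2 was incorrectly written as -1/t
The later steps are derived from this incorrect expression, so the error originates in Step 3.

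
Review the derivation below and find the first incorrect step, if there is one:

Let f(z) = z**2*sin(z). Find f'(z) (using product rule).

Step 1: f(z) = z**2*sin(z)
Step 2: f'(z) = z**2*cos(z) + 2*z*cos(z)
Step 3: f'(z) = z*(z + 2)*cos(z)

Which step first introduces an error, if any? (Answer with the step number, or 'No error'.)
Step 2

Step 2 is incorrect due to a wrong trig function.
The step shows: z**2*cos(z) + 2*z*cos(z)
The correct value should be: z**2*cos(z) + 2*z*sin(z)

Explanation: sin(z) was incorrectly written as cos(z): the term 2*z*sin(z) was incorrectly written as 2*z*cos(z)
The later steps are derived from this incorrect expression, so the error originates in Step 2.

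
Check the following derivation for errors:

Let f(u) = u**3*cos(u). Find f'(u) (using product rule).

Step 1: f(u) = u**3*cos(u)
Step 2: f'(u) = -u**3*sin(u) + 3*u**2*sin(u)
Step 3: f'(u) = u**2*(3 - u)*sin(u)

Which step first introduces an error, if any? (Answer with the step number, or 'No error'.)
Step 2

Step 2 is incorrect due to a wrong trig function.
The step shows: -u**3*sin(u) + 3*u**2*sin(u)
The correct value should be: -u**3*sin(u) + 3*u**2*cos(u)

Explanation: cos(u) was incorrectly written as sin(u): the term 3*u**2*cos(u) was incorrectly written as 3*u**2*sin(u)
The later steps are derived from this incorrect expression, so the error originates in Step 2.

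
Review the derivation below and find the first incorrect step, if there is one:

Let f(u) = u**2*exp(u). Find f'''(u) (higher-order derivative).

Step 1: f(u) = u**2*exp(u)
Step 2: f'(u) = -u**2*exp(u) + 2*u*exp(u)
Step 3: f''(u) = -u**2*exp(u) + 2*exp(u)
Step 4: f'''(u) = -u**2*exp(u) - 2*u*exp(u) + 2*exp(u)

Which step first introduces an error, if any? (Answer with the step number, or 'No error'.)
Step 2

Step 2 is incorrect due to a sign flip.
The step shows: -u**2*exp(u) + 2*u*exp(u)
The correct value should be: u**2*exp(u) + 2*u*exp(u)

Explanation: The sign of one term was flipped: the term u**2*exp(u) was incorrectly written as -u**2*exp(u)
The later steps are derived from this incorrect expression, so the error originates in Step 2.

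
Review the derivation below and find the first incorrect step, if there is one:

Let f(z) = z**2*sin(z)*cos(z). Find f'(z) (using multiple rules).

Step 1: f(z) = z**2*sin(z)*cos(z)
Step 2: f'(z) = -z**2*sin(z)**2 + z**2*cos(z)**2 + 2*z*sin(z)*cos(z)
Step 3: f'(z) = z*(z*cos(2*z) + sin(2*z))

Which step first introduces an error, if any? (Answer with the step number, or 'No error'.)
No error

All steps in this derivation are correct.
The final answer f'(z) = z*(z*cos(2*z) + sin(2*z)) is valid.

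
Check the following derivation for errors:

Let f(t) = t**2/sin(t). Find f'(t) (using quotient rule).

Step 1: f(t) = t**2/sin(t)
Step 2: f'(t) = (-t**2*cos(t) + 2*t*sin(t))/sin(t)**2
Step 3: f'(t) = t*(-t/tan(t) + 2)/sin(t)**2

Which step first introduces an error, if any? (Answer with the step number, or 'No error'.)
Step 3

Step 3 is incorrect due to a wrong exponent.
The step shows: t*(-t/tan(t) + 2)/sin(t)**2
The correct value should be: t*(-t/tan(t) + 2)/sin(t)

Explanation: The exponent -1 on sin(t) was incorrectly written as -2: the term t*(-t/tan(t) + 2)/sin(t) was incorrectly written as t*(-t/tan(t) + 2)/sin(t)**2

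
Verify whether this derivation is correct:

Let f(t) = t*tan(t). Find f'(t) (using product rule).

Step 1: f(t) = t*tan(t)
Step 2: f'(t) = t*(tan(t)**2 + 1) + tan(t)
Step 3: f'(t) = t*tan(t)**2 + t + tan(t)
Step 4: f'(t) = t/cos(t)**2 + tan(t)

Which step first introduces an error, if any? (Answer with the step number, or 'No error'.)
No error

All steps in this derivation are correct.
The final answer f'(t) = t/cos(t)**2 + tan(t) is valid.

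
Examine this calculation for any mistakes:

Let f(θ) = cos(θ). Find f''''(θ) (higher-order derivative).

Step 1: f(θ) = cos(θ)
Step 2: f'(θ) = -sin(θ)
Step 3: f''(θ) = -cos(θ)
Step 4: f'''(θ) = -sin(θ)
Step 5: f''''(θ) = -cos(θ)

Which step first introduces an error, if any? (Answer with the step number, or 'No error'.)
Step 4

Step 4 is incorrect due to a sign flip.
The step shows: -sin(θ)
The correct value should be: sin(θ)

Explanation: The sign of the whole expression was flipped: the term sin(θ) was incorrectly written as -sin(θ)
The later steps are derived from this incorrect expression, so the error originates in Step 4.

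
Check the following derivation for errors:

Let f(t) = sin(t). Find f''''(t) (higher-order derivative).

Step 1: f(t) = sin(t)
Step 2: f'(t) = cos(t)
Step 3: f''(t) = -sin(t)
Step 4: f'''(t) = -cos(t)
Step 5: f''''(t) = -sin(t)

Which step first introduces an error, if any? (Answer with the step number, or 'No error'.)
Step 5

Step 5 is incorrect due to a sign flip.
The step shows: -sin(t)
The correct value should be: sin(t)

Explanation: The sign of the whole expression was flipped: the term sin(t) was incorrectly written as -sin(t)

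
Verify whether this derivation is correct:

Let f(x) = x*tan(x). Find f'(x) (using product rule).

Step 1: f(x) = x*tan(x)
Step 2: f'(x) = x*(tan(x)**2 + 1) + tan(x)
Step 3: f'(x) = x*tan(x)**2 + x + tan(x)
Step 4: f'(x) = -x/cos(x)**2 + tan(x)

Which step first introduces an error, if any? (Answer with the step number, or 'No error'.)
Step 4

Step 4 is incorrect due to a sign flip.
The step shows: -x/cos(x)**2 + tan(x)
The correct value should be: x/cos(x)**2 + tan(x)

Explanation: The sign of one term was flipped: the term x/cos(x)**2 was incorrectly written as -x/cos(x)**2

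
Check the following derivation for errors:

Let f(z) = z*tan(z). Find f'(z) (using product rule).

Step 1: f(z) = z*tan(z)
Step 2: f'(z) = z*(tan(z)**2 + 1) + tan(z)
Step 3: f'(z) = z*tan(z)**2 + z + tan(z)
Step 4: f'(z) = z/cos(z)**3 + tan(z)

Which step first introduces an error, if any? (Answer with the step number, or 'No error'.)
Step 4

Step 4 is incorrect due to a wrong exponent.
The step shows: z/cos(z)**3 + tan(z)
The correct value should be: z/cos(z)**2 + tan(z)

Explanation: The exponent -2 on cos(z) was incorrectly written as -3: the term z/cos(z)**2 was incorrectly written as z/cos(z)**3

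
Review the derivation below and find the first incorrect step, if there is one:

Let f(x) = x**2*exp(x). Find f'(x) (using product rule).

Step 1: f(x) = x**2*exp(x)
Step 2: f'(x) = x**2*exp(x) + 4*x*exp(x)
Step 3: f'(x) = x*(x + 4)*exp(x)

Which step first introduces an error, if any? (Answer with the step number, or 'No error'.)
Step 2

Step 2 is incorrect due to a wrong coefficient.
The step shows: x**2*exp(x) + 4*x*exp(x)
The correct value should be: x**2*exp(x) + 2*x*exp(x)

Explanation: The coefficient 2 was incorrectly written as 4: the term 2*x*exp(x) was incorrectly written as 4*x*exp(x)
The later steps are derived from this incorrect expression, so the error originates in Step 2.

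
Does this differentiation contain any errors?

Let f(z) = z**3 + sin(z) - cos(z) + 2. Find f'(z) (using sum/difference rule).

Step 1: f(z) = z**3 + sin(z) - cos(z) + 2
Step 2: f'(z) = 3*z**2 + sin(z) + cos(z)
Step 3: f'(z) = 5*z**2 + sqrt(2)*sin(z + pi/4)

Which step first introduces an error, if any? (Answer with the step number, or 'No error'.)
Step 3

Step 3 is incorrect due to a wrong coefficient.
The step shows: 5*z**2 + sqrt(2)*sin(z + pi/4)
The correct value should be: 3*z**2 + sqrt(2)*sin(z + pi/4)

Explanation: The coefficient 3 was incorrectly written as 5: the term 3*z**2 was incorrectly written as 5*z**2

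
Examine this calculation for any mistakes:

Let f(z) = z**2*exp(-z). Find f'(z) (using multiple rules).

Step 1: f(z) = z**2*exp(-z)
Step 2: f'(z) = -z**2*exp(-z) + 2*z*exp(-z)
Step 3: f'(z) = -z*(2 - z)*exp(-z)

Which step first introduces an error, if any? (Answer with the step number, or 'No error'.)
Step 3

Step 3 is incorrect due to a sign flip.
The step shows: -z*(2 - z)*exp(-z)
The correct value should be: z*(2 - z)*exp(-z)

Explanation: The sign of the whole expression was flipped: the term z*(2 - z)*exp(-z) was incorrectly written as -z*(2 - z)*exp(-z)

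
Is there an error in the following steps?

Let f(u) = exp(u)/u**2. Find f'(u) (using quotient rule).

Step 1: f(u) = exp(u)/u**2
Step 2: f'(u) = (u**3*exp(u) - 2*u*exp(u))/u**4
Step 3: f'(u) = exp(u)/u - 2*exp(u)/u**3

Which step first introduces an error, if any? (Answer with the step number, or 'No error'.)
Step 2

Step 2 is incorrect due to a wrong exponent.
The step shows: (u**3*exp(u) - 2*u*exp(u))/u**4
The correct value should be: (u**2*exp(u) - 2*u*exp(u))/u**4

Explanation: The exponent 2 on u was incorrectly written as 3: the term (u**2*exp(u) - 2*u*exp(u))/u**4 was incorrectly written as (u**3*exp(u) - 2*u*exp(u))/u**4
The later steps are derived from this incorrect expression, so the error originates in Step 2.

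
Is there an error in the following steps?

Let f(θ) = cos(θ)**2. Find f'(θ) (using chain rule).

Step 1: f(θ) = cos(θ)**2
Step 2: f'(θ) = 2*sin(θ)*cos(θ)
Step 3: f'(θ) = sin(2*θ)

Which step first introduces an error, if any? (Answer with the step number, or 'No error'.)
Step 2

Step 2 is incorrect due to a sign flip.
The step shows: 2*sin(θ)*cos(θ)
The correct value should be: -2*sin(θ)*cos(θ)

Explanation: The sign of the whole expression was flipped: the term -2*sin(θ)*cos(θ) was incorrectly written as 2*sin(θ)*cos(θ)
The later steps are derived from this incorrect expression, so the error originates in Step 2.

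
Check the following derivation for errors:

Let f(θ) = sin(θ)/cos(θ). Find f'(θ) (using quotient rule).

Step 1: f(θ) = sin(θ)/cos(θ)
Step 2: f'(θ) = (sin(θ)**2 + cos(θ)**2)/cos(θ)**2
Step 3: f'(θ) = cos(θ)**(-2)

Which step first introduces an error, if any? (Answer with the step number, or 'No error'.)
No error

All steps in this derivation are correct.
The final answer f'(θ) = cos(θ)**(-2) is valid.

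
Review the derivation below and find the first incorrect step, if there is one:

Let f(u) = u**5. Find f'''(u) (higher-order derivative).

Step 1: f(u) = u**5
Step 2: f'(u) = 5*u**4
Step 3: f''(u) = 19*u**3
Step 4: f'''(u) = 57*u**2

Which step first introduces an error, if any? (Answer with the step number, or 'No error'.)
Step 3

Step 3 is incorrect due to a wrong coefficient.
The step shows: 19*u**3
The correct value should be: 20*u**3

Explanation: The coefficient 20 was incorrectly written as 19: the term 20*u**3 was incorrectly written as 19*u**3
The later steps are derived from this incorrect expression, so the error originates in Step 3.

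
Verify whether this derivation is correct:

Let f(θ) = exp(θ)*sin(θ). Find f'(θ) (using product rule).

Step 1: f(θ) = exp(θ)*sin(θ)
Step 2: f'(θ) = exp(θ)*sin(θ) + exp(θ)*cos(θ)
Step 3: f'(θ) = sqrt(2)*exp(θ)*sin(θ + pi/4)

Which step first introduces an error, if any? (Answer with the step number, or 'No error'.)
No error

All steps in this derivation are correct.
The final answer f'(θ) = sqrt(2)*exp(θ)*sin(θ + pi/4) is valid.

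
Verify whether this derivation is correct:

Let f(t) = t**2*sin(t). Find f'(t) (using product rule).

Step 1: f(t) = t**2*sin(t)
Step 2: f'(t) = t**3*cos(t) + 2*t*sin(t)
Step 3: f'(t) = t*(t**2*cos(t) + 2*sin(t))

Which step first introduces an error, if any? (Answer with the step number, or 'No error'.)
Step 2

Step 2 is incorrect due to a wrong exponent.
The step shows: t**3*cos(t) + 2*t*sin(t)
The correct value should be: t**2*cos(t) + 2*t*sin(t)

Explanation: The exponent 2 on t was incorrectly written as 3: the term t**2*cos(t) was incorrectly written as t**3*cos(t)
The later steps are derived from this incorrect expression, so the error originates in Step 2.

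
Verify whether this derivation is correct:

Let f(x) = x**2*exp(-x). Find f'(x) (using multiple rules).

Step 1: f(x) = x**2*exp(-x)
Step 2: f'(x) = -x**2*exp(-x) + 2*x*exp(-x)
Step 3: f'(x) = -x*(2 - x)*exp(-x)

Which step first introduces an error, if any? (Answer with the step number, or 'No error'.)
Step 3

Step 3 is incorrect due to a sign flip.
The step shows: -x*(2 - x)*exp(-x)
The correct value should be: x*(2 - x)*exp(-x)

Explanation: The sign of the whole expression was flipped: the term x*(2 - x)*exp(-x) was incorrectly written as -x*(2 - x)*exp(-x)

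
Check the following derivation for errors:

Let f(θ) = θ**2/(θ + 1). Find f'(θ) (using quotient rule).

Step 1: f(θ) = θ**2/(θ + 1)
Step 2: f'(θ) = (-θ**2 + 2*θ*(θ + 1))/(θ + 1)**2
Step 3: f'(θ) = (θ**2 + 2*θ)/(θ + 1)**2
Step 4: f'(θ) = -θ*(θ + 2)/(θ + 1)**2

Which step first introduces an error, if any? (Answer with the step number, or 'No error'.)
Step 4

Step 4 is incorrect due to a sign flip.
The step shows: -θ*(θ + 2)/(θ + 1)**2
The correct value should be: θ*(θ + 2)/(θ + 1)**2

Explanation: The sign of the whole expression was flipped: the term θ*(θ + 2)/(θ + 1)**2 was incorrectly written as -θ*(θ + 2)/(θ + 1)**2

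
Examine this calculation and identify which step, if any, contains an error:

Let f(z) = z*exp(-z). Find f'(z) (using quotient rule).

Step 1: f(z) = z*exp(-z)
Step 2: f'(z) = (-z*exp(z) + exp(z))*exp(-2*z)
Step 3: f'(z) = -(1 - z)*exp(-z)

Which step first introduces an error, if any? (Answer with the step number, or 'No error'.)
Step 3

Step 3 is incorrect due to a sign flip.
The step shows: -(1 - z)*exp(-z)
The correct value should be: (1 - z)*exp(-z)

Explanation: The sign of the whole expression was flipped: the term (1 - z)*exp(-z) was incorrectly written as -(1 - z)*exp(-z)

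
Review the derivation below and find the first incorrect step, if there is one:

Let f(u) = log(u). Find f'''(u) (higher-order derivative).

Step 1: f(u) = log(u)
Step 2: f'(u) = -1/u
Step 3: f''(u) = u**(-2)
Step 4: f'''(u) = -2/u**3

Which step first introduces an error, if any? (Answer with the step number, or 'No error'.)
Step 2

Step 2 is incorrect due to a sign flip.
The step shows: -1/u
The correct value should be: 1/u

Explanation: The sign of the whole expression was flipped: the term 1/u was incorrectly written as -1/u
The later steps are derived from this incorrect expression, so the error originates in Step 2.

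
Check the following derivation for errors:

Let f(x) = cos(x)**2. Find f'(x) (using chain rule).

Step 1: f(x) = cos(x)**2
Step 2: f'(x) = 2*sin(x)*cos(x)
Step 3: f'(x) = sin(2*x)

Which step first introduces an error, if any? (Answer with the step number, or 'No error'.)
Step 2

Step 2 is incorrect due to a sign flip.
The step shows: 2*sin(x)*cos(x)
The correct value should be: -2*sin(x)*cos(x)

Explanation: The sign of the whole expression was flipped: the term -2*sin(x)*cos(x) was incorrectly written as 2*sin(x)*cos(x)
The later steps are derived from this incorrect expression, so the error originates in Step 2.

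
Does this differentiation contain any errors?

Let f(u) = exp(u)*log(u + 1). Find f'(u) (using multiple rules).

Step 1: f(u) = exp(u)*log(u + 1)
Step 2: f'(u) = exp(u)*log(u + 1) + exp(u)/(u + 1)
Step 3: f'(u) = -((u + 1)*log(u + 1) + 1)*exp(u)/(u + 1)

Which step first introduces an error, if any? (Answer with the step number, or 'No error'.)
Step 3

Step 3 is incorrect due to a sign flip.
The step shows: -((u + 1)*log(u + 1) + 1)*exp(u)/(u + 1)
The correct value should be: ((u + 1)*log(u + 1) + 1)*exp(u)/(u + 1)

Explanation: The sign of the whole expression was flipped: the term ((u + 1)*log(u + 1) + 1)*exp(u)/(u + 1) was incorrectly written as -((u + 1)*log(u + 1) + 1)*exp(u)/(u + 1)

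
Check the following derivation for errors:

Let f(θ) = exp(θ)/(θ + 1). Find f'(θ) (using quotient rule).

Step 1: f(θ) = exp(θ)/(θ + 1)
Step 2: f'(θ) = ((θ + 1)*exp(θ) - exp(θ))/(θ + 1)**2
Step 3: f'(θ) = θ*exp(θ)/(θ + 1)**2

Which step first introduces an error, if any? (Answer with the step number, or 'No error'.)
No error

All steps in this derivation are correct.
The final answer f'(θ) = θ*exp(θ)/(θ + 1)**2 is valid.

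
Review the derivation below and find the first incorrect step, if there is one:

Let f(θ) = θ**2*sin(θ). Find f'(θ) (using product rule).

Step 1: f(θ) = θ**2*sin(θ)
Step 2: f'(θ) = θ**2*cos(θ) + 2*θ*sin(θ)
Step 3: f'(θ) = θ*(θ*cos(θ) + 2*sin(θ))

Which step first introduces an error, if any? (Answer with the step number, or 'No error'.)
No error

All steps in this derivation are correct.
The final answer f'(θ) = θ*(θ*cos(θ) + 2*sin(θ)) is valid.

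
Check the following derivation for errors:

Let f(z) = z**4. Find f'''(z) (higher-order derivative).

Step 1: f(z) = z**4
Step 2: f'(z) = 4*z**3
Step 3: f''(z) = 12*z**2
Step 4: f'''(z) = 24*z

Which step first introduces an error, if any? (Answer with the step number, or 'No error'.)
No error

All steps in this derivation are correct.
The final answer f'''(z) = 24*z is valid.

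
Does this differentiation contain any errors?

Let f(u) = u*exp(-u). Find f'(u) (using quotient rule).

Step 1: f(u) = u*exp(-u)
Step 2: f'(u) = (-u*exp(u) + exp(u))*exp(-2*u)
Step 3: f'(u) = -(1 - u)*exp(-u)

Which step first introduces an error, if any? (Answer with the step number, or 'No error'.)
Step 3

Step 3 is incorrect due to a sign flip.
The step shows: -(1 - u)*exp(-u)
The correct value should be: (1 - u)*exp(-u)

Explanation: The sign of the whole expression was flipped: the term (1 - u)*exp(-u) was incorrectly written as -(1 - u)*exp(-u)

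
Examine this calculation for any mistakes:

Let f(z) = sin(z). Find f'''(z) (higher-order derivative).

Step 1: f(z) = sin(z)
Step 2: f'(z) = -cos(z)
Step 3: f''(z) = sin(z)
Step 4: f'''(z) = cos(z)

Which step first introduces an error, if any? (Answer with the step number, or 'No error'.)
Step 2

Step 2 is incorrect due to a sign flip.
The step shows: -cos(z)
The correct value should be: cos(z)

Explanation: The sign of the whole expression was flipped: the term cos(z) was incorrectly written as -cos(z)
The later steps are derived from this incorrect expression, so the error originates in Step 2.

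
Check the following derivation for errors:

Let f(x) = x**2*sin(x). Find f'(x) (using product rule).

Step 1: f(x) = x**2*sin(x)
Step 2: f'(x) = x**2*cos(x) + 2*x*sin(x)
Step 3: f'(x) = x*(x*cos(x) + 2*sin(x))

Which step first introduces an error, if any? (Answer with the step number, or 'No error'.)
No error

All steps in this derivation are correct.
The final answer f'(x) = x*(x*cos(x) + 2*sin(x)) is valid.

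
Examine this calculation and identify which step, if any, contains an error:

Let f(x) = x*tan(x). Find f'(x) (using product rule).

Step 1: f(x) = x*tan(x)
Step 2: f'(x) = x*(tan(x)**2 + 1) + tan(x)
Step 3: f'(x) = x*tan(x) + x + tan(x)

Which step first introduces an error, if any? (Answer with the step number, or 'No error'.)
Step 3

Step 3 is incorrect due to a wrong exponent.
The step shows: x*tan(x) + x + tan(x)
The correct value should be: x*tan(x)**2 + x + tan(x)

Explanation: The exponent 2 on tan(x) was incorrectly written as 1: the term x*tan(x)**2 was incorrectly written as x*tan(x)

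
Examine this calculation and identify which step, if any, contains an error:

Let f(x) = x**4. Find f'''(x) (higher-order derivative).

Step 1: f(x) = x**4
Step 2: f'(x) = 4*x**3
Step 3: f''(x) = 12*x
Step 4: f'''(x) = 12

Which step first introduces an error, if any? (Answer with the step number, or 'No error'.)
Step 3

Step 3 is incorrect due to a wrong exponent.
The step shows: 12*x
The correct value should be: 12*x**2

Explanation: The exponent 2 on x was incorrectly written as 1: the term 12*x**2 was incorrectly written as 12*x
The later steps are derived from this incorrect expression, so the error originates in Step 3.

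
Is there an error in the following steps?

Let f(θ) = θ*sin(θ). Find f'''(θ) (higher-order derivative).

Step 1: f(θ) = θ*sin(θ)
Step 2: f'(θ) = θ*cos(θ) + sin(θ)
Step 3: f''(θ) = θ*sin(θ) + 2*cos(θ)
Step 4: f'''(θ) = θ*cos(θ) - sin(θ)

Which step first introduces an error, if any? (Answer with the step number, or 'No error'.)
Step 3

Step 3 is incorrect due to a sign flip.
The step shows: θ*sin(θ) + 2*cos(θ)
The correct value should be: -θ*sin(θ) + 2*cos(θ)

Explanation: The sign of one term was flipped: the term -θ*sin(θ) was incorrectly written as θ*sin(θ)
The later steps are derived from this incorrect expression, so the error originates in Step 3.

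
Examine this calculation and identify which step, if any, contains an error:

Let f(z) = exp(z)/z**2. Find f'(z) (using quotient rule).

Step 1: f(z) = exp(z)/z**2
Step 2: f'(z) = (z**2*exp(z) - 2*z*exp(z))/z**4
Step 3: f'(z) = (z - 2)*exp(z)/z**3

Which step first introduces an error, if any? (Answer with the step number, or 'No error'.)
No error

All steps in this derivation are correct.
The final answer f'(z) = (z - 2)*exp(z)/z**3 is valid.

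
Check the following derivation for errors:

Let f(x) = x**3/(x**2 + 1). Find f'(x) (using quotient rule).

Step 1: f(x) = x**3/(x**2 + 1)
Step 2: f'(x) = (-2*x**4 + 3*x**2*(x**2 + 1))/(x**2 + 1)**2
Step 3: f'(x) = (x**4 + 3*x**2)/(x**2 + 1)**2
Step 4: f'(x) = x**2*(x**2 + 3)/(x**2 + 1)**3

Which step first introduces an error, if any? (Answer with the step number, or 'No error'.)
Step 4

Step 4 is incorrect due to a wrong exponent.
The step shows: x**2*(x**2 + 3)/(x**2 + 1)**3
The correct value should be: x**2*(x**2 + 3)/(x**2 + 1)**2

Explanation: The exponent -2 on x**2 + 1 was incorrectly written as -3: the term x**2*(x**2 + 3)/(x**2 + 1)**2 was incorrectly written as x**2*(x**2 + 3)/(x**2 + 1)**3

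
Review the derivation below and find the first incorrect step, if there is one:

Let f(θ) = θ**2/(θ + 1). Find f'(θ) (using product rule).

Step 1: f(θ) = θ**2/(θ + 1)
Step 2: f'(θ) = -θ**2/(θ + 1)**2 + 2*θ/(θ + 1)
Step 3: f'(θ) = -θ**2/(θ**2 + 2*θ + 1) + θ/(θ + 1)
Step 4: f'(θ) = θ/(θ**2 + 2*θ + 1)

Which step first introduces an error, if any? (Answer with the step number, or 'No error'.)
Step 3

Step 3 is incorrect due to a wrong coefficient.
The step shows: -θ**2/(θ**2 + 2*θ + 1) + θ/(θ + 1)
The correct value should be: -θ**2/(θ**2 + 2*θ + 1) + 2*θ/(θ + 1)

Explanation: The coefficient 2 was incorrectly written as 1: the term 2*θ/(θ + 1) was incorrectly written as θ/(θ + 1)
The later steps are derived from this incorrect expression, so the error originates in Step 3.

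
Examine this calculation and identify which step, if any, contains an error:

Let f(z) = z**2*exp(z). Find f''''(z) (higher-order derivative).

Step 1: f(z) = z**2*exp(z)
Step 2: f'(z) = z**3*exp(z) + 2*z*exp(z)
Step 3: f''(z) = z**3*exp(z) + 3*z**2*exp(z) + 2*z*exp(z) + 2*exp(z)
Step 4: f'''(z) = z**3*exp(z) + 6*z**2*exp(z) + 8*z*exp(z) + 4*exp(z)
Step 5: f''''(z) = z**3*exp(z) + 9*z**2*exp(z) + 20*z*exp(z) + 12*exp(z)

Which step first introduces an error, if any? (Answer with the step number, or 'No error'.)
Step 2

Step 2 is incorrect due to a wrong exponent.
The step shows: z**3*exp(z) + 2*z*exp(z)
The correct value should be: z**2*exp(z) + 2*z*exp(z)

Explanation: The exponent 2 on z was incorrectly written as 3: the term z**2*exp(z) was incorrectly written as z**3*exp(z)
The later steps are derived from this incorrect expression, so the error originates in Step 2.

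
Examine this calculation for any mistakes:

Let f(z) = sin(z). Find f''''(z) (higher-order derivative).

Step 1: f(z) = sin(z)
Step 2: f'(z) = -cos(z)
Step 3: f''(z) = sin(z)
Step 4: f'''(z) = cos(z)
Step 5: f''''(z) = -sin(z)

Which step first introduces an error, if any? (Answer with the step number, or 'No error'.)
Step 2

Step 2 is incorrect due to a sign flip.
The step shows: -cos(z)
The correct value should be: cos(z)

Explanation: The sign of the whole expression was flipped: the term cos(z) was incorrectly written as -cos(z)
The later steps are derived from this incorrect expression, so the error originates in Step 2.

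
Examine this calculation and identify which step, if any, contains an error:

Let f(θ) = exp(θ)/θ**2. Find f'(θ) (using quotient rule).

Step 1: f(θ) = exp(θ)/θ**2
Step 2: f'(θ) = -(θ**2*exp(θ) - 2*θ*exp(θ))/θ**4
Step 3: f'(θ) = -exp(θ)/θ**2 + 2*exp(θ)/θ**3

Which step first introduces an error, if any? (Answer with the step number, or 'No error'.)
Step 2

Step 2 is incorrect due to a sign flip.
The step shows: -(θ**2*exp(θ) - 2*θ*exp(θ))/θ**4
The correct value should be: (θ**2*exp(θ) - 2*θ*exp(θ))/θ**4

Explanation: The sign of the whole expression was flipped: the term (θ**2*exp(θ) - 2*θ*exp(θ))/θ**4 was incorrectly written as -(θ**2*exp(θ) - 2*θ*exp(θ))/θ**4
The later steps are derived from this incorrect expression, so the error originates in Step 2.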